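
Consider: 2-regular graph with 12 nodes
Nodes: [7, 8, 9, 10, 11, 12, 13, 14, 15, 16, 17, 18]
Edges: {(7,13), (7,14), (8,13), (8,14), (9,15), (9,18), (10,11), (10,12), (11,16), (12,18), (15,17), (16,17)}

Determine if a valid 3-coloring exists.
A valid 3-coloring: color 1: [9, 11, 12, 13, 14, 17]; color 2: [7, 8, 10, 15, 16, 18].
(χ(G) = 2 ≤ 3.)

Yes, G is 3-colorable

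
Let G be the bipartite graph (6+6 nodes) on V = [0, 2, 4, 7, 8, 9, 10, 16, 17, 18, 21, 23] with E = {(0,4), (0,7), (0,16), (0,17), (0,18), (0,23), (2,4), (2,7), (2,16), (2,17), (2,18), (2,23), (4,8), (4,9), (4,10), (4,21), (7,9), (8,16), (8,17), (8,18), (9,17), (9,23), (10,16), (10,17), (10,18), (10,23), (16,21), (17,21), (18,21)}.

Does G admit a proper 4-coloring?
A valid 4-coloring: color 1: [0, 2, 8, 9, 10, 21]; color 2: [4, 7, 16, 17, 18, 23].
(χ(G) = 2 ≤ 4.)

Yes, G is 4-colorable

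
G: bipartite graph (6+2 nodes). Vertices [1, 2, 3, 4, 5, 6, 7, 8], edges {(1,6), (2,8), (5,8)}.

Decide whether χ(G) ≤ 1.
No, G is not 1-colorable

Edge (1,6) forces its endpoints to differ, so 1 color is not enough.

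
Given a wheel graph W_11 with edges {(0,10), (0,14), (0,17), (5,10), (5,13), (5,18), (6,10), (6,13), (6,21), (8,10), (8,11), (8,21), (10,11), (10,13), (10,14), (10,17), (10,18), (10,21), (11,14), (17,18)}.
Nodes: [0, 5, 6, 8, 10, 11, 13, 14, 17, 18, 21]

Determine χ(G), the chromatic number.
Clique number ω(G) = 3 (lower bound: χ ≥ ω).
The clique on [0, 10, 17] has size 3, forcing χ ≥ 3, and the coloring below uses 3 colors, so χ(G) = 3.
A valid 3-coloring: color 1: [10]; color 2: [0, 11, 13, 18, 21]; color 3: [5, 6, 8, 14, 17].

χ(G) = 3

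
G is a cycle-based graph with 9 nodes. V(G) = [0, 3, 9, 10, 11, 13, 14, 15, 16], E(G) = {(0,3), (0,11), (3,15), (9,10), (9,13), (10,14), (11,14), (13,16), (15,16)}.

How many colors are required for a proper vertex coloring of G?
Clique number ω(G) = 2 (lower bound: χ ≥ ω).
Odd cycle [11, 0, 3, 15, 16, 13, 9, 10, 14] needs 3 colors (χ ≥ 3).
The coloring below uses 3 colors, so χ(G) = 3.
A valid 3-coloring: color 1: [3, 10, 11, 16]; color 2: [0, 13, 14, 15]; color 3: [9].

χ(G) = 3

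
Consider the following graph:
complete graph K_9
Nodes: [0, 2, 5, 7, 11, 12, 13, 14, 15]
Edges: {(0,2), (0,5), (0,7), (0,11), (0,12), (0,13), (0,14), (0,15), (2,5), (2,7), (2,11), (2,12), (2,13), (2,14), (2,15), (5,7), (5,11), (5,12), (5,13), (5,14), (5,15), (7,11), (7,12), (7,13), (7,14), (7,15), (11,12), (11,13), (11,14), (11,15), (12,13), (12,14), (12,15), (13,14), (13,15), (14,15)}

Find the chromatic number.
Clique number ω(G) = 9 (lower bound: χ ≥ ω).
The clique on [0, 2, 5, 7, 11, 12, 13, 14, 15] has size 9, forcing χ ≥ 9, and the coloring below uses 9 colors, so χ(G) = 9.
A valid 9-coloring: color 1: [11]; color 2: [13]; color 3: [0]; color 4: [15]; color 5: [12]; color 6: [2]; color 7: [7]; color 8: [14]; color 9: [5].

χ(G) = 9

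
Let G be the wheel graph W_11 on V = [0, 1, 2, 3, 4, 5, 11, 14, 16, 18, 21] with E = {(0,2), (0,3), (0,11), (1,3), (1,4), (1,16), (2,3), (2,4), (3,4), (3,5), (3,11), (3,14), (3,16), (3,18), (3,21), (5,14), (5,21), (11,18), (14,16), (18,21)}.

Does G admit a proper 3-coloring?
A valid 3-coloring: color 1: [3]; color 2: [0, 4, 5, 16, 18]; color 3: [1, 2, 11, 14, 21].
(χ(G) = 3 ≤ 3.)

Yes, G is 3-colorable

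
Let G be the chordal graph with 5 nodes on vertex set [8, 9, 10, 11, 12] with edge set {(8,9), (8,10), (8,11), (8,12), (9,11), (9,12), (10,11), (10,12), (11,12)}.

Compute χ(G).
χ(G) = 4

Clique number ω(G) = 4 (lower bound: χ ≥ ω).
The clique on [8, 9, 11, 12] has size 4, forcing χ ≥ 4, and the coloring below uses 4 colors, so χ(G) = 4.
A valid 4-coloring: color 1: [8]; color 2: [12]; color 3: [11]; color 4: [9, 10].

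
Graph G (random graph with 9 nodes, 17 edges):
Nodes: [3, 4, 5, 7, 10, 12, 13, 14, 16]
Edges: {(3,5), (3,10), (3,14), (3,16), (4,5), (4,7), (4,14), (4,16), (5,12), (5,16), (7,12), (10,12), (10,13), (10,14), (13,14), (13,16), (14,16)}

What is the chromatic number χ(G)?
χ(G) = 3

Clique number ω(G) = 3 (lower bound: χ ≥ ω).
The clique on [3, 5, 16] has size 3, forcing χ ≥ 3, and the coloring below uses 3 colors, so χ(G) = 3.
A valid 3-coloring: color 1: [7, 10, 16]; color 2: [5, 14]; color 3: [3, 4, 12, 13].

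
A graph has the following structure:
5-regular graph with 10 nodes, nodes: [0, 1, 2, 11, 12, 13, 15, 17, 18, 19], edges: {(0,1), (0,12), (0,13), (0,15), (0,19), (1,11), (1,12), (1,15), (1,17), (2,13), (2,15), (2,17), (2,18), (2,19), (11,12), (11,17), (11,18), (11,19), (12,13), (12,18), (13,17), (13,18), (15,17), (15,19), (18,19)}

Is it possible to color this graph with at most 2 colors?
No, G is not 2-colorable

The clique on vertices [0, 1, 12] has size 3 > 2, so it alone needs 3 colors.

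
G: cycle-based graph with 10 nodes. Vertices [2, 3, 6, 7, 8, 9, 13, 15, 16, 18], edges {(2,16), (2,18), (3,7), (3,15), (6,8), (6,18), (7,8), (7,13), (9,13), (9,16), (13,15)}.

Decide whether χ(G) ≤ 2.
Yes, G is 2-colorable

A valid 2-coloring: color 1: [2, 6, 7, 9, 15]; color 2: [3, 8, 13, 16, 18].
(χ(G) = 2 ≤ 2.)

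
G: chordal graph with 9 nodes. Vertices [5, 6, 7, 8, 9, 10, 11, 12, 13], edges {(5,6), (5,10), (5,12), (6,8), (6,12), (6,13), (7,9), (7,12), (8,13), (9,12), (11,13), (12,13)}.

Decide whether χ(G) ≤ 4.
A valid 4-coloring: color 1: [8, 10, 11, 12]; color 2: [6, 9]; color 3: [5, 7, 13].
(χ(G) = 3 ≤ 4.)

Yes, G is 4-colorable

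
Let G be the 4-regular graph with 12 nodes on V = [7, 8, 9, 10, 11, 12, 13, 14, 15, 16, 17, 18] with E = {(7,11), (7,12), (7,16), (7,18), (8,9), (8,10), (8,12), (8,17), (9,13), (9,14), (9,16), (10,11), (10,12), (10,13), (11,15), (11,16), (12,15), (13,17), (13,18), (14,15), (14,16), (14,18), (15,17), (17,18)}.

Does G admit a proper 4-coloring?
A valid 4-coloring: color 1: [8, 13, 15, 16]; color 2: [9, 11, 12, 18]; color 3: [7, 10, 14, 17].
(χ(G) = 3 ≤ 4.)

Yes, G is 4-colorable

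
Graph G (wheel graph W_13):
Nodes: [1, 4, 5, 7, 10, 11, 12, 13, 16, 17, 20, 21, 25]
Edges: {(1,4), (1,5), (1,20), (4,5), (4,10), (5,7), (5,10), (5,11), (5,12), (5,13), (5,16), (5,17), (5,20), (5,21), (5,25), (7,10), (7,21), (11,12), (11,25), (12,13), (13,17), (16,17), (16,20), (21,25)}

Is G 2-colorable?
The clique on vertices [1, 5, 20] has size 3 > 2, so it alone needs 3 colors.

No, G is not 2-colorable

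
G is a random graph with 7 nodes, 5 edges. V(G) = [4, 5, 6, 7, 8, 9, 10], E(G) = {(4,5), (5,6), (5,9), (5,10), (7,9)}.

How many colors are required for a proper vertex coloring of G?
χ(G) = 2

Clique number ω(G) = 2 (lower bound: χ ≥ ω).
The graph is bipartite (no odd cycle), so 2 colors suffice: χ(G) = 2.
A valid 2-coloring: color 1: [5, 7, 8]; color 2: [4, 6, 9, 10].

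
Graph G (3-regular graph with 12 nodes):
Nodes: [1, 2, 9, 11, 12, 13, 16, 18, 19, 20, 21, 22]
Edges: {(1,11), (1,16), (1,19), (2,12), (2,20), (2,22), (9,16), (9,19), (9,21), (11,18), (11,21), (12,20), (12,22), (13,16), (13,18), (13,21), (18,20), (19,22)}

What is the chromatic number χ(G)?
χ(G) = 3

Clique number ω(G) = 3 (lower bound: χ ≥ ω).
The clique on [2, 12, 20] has size 3, forcing χ ≥ 3, and the coloring below uses 3 colors, so χ(G) = 3.
A valid 3-coloring: color 1: [11, 12, 16, 19]; color 2: [1, 2, 18, 21]; color 3: [9, 13, 20, 22].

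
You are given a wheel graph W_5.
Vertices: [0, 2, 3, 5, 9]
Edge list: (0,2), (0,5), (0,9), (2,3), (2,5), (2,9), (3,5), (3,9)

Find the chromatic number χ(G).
χ(G) = 3

Clique number ω(G) = 3 (lower bound: χ ≥ ω).
The clique on [0, 2, 9] has size 3, forcing χ ≥ 3, and the coloring below uses 3 colors, so χ(G) = 3.
A valid 3-coloring: color 1: [2]; color 2: [5, 9]; color 3: [0, 3].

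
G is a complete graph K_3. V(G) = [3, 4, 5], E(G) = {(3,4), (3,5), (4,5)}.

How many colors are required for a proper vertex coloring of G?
χ(G) = 3

Clique number ω(G) = 3 (lower bound: χ ≥ ω).
The clique on [3, 4, 5] has size 3, forcing χ ≥ 3, and the coloring below uses 3 colors, so χ(G) = 3.
A valid 3-coloring: color 1: [5]; color 2: [3]; color 3: [4].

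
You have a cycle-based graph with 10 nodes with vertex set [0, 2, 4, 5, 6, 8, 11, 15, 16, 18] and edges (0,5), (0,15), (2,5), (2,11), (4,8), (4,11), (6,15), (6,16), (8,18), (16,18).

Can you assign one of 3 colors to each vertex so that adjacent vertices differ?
A valid 3-coloring: color 1: [0, 2, 4, 6, 18]; color 2: [5, 8, 11, 15, 16].
(χ(G) = 2 ≤ 3.)

Yes, G is 3-colorable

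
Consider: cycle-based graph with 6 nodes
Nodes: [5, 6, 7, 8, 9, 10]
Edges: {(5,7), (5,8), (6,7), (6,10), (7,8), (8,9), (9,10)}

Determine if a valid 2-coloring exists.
No, G is not 2-colorable

The clique on vertices [5, 7, 8] has size 3 > 2, so it alone needs 3 colors.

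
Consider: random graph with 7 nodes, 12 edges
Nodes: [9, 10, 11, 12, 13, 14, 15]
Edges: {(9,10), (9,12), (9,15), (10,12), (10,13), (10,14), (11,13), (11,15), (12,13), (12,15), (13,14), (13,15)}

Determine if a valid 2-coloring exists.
The clique on vertices [9, 10, 12] has size 3 > 2, so it alone needs 3 colors.

No, G is not 2-colorable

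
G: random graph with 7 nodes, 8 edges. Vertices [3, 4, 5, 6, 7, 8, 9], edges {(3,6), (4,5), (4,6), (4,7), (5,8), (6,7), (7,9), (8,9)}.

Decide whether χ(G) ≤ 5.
A valid 5-coloring: color 1: [3, 5, 7]; color 2: [6, 9]; color 3: [4, 8].
(χ(G) = 3 ≤ 5.)

Yes, G is 5-colorable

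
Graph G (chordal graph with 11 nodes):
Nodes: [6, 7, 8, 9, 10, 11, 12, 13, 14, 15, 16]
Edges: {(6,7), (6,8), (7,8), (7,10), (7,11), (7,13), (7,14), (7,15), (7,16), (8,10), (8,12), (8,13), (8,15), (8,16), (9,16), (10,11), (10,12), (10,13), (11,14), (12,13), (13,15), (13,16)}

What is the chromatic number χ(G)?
Clique number ω(G) = 4 (lower bound: χ ≥ ω).
The clique on [8, 10, 12, 13] has size 4, forcing χ ≥ 4, and the coloring below uses 4 colors, so χ(G) = 4.
A valid 4-coloring: color 1: [7, 9, 12]; color 2: [8, 11]; color 3: [6, 13, 14]; color 4: [10, 15, 16].

χ(G) = 4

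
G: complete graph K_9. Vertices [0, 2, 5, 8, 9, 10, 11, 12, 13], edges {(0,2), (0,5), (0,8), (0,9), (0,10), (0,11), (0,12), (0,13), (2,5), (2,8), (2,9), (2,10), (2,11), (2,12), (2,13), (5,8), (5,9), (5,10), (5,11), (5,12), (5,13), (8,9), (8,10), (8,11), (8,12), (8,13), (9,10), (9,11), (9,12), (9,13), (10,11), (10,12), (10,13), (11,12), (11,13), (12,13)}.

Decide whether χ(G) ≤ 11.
Yes, G is 11-colorable

A valid 11-coloring: color 1: [0]; color 2: [5]; color 3: [13]; color 4: [2]; color 5: [10]; color 6: [11]; color 7: [9]; color 8: [8]; color 9: [12].
(χ(G) = 9 ≤ 11.)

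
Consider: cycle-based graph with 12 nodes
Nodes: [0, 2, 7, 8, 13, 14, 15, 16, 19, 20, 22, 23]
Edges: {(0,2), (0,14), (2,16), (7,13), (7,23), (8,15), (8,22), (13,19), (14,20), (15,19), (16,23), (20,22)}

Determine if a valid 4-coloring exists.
A valid 4-coloring: color 1: [2, 13, 14, 15, 22, 23]; color 2: [0, 7, 8, 16, 19, 20].
(χ(G) = 2 ≤ 4.)

Yes, G is 4-colorable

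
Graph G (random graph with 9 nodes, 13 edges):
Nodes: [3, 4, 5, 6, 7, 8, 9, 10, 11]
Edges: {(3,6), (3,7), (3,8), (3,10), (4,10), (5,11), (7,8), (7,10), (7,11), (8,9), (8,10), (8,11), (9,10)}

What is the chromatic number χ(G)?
χ(G) = 4

Clique number ω(G) = 4 (lower bound: χ ≥ ω).
The clique on [3, 7, 8, 10] has size 4, forcing χ ≥ 4, and the coloring below uses 4 colors, so χ(G) = 4.
A valid 4-coloring: color 1: [6, 10, 11]; color 2: [4, 5, 8]; color 3: [3, 9]; color 4: [7].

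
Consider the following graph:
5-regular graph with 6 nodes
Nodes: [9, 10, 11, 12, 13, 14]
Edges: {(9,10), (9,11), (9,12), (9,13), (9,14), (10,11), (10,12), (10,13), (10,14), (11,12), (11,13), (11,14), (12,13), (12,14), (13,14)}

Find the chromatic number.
χ(G) = 6

Clique number ω(G) = 6 (lower bound: χ ≥ ω).
The clique on [9, 10, 11, 12, 13, 14] has size 6, forcing χ ≥ 6, and the coloring below uses 6 colors, so χ(G) = 6.
A valid 6-coloring: color 1: [12]; color 2: [9]; color 3: [14]; color 4: [11]; color 5: [10]; color 6: [13].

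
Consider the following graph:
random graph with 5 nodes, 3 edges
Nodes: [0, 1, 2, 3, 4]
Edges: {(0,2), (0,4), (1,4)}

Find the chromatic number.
χ(G) = 2

Clique number ω(G) = 2 (lower bound: χ ≥ ω).
The graph is bipartite (no odd cycle), so 2 colors suffice: χ(G) = 2.
A valid 2-coloring: color 1: [2, 3, 4]; color 2: [0, 1].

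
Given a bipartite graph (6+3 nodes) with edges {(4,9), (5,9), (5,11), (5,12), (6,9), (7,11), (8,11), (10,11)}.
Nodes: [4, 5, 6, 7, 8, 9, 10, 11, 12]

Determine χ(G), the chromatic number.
Clique number ω(G) = 2 (lower bound: χ ≥ ω).
The graph is bipartite (no odd cycle), so 2 colors suffice: χ(G) = 2.
A valid 2-coloring: color 1: [9, 11, 12]; color 2: [4, 5, 6, 7, 8, 10].

χ(G) = 2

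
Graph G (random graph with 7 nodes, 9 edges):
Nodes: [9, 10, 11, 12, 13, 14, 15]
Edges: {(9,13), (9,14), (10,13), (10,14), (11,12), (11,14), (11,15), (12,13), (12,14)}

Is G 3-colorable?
A valid 3-coloring: color 1: [13, 14, 15]; color 2: [9, 10, 11]; color 3: [12].
(χ(G) = 3 ≤ 3.)

Yes, G is 3-colorable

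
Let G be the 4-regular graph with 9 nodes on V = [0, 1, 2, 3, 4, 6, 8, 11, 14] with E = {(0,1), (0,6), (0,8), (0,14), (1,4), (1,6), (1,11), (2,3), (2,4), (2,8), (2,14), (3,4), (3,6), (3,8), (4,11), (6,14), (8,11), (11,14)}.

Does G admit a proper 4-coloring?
A valid 4-coloring: color 1: [1, 3, 14]; color 2: [0, 2, 11]; color 3: [4, 6, 8].
(χ(G) = 3 ≤ 4.)

Yes, G is 4-colorable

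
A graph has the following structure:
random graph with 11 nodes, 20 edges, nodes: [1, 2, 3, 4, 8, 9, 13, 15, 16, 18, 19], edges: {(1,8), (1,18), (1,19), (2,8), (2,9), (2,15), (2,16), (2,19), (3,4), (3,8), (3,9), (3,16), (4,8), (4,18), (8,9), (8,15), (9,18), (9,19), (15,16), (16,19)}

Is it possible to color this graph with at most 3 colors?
No, G is not 3-colorable

Odd cycle [16, 19, 9, 8, 15] needs 3 colors (χ ≥ 3).
Vertex 2 is adjacent to every vertex of [8, 9, 15, 16, 19], which already need 3 colors among themselves, so 2 needs a new color (χ ≥ 4).
Hence χ(G) ≥ 4 > 3, so no proper 3-coloring exists.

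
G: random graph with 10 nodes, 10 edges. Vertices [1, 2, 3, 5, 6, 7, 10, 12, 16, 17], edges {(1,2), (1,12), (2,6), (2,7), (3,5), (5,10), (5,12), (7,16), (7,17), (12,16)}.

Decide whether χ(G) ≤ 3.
Yes, G is 3-colorable

A valid 3-coloring: color 1: [3, 6, 7, 10, 12]; color 2: [2, 5, 16, 17]; color 3: [1].
(χ(G) = 3 ≤ 3.)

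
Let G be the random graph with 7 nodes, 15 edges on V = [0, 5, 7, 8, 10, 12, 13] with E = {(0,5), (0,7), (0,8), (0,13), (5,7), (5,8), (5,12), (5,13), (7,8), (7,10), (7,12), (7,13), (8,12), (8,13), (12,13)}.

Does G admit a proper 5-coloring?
Yes, G is 5-colorable

A valid 5-coloring: color 1: [7]; color 2: [5, 10]; color 3: [8]; color 4: [13]; color 5: [0, 12].
(χ(G) = 5 ≤ 5.)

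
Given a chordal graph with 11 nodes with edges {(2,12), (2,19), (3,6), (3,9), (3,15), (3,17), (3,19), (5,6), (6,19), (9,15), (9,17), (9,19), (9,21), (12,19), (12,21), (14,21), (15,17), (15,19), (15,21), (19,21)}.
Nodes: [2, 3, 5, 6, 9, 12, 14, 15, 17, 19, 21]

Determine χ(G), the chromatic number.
Clique number ω(G) = 4 (lower bound: χ ≥ ω).
The clique on [3, 9, 15, 17] has size 4, forcing χ ≥ 4, and the coloring below uses 4 colors, so χ(G) = 4.
A valid 4-coloring: color 1: [5, 14, 17, 19]; color 2: [2, 3, 21]; color 3: [6, 9, 12]; color 4: [15].

χ(G) = 4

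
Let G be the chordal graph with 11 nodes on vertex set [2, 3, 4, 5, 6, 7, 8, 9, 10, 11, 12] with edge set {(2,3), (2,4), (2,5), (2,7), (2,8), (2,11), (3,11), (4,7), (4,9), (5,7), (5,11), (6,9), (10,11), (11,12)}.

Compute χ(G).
Clique number ω(G) = 3 (lower bound: χ ≥ ω).
The clique on [2, 3, 11] has size 3, forcing χ ≥ 3, and the coloring below uses 3 colors, so χ(G) = 3.
A valid 3-coloring: color 1: [2, 9, 10, 12]; color 2: [6, 7, 8, 11]; color 3: [3, 4, 5].

χ(G) = 3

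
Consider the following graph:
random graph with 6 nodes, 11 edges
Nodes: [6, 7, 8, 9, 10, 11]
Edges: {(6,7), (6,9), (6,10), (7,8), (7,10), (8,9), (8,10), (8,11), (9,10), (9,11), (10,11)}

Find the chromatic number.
Clique number ω(G) = 4 (lower bound: χ ≥ ω).
The clique on [8, 9, 10, 11] has size 4, forcing χ ≥ 4, and the coloring below uses 4 colors, so χ(G) = 4.
A valid 4-coloring: color 1: [10]; color 2: [6, 8]; color 3: [7, 9]; color 4: [11].

χ(G) = 4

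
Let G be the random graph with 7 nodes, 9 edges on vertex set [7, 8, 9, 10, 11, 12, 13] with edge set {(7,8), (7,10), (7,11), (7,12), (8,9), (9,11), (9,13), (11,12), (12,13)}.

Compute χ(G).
Clique number ω(G) = 3 (lower bound: χ ≥ ω).
The clique on [7, 11, 12] has size 3, forcing χ ≥ 3, and the coloring below uses 3 colors, so χ(G) = 3.
A valid 3-coloring: color 1: [7, 9]; color 2: [8, 10, 12]; color 3: [11, 13].

χ(G) = 3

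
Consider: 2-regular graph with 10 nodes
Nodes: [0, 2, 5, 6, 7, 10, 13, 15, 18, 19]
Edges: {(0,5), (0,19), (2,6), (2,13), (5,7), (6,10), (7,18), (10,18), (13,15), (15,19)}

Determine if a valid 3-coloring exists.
A valid 3-coloring: color 1: [0, 2, 7, 10, 15]; color 2: [5, 6, 13, 18, 19].
(χ(G) = 2 ≤ 3.)

Yes, G is 3-colorable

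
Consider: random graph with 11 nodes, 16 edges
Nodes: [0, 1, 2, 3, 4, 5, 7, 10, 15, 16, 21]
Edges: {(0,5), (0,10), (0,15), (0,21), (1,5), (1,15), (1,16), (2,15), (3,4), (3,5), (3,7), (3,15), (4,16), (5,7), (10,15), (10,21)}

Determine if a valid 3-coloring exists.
Yes, G is 3-colorable

A valid 3-coloring: color 1: [4, 5, 15, 21]; color 2: [0, 2, 3, 16]; color 3: [1, 7, 10].
(χ(G) = 3 ≤ 3.)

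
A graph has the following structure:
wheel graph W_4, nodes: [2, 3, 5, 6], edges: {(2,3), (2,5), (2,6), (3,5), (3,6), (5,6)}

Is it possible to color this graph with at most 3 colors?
No, G is not 3-colorable

The clique on vertices [2, 3, 5, 6] has size 4 > 3, so it alone needs 4 colors.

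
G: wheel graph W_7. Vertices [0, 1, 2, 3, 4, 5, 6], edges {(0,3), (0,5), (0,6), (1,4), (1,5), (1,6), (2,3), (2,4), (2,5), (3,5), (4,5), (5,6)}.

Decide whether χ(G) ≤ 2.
No, G is not 2-colorable

The clique on vertices [0, 3, 5] has size 3 > 2, so it alone needs 3 colors.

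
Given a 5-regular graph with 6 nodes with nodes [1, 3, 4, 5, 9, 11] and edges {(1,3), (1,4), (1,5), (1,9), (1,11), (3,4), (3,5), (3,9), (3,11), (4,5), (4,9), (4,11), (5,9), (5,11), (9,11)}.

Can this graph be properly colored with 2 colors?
No, G is not 2-colorable

The clique on vertices [1, 3, 4, 5, 9, 11] has size 6 > 2, so it alone needs 6 colors.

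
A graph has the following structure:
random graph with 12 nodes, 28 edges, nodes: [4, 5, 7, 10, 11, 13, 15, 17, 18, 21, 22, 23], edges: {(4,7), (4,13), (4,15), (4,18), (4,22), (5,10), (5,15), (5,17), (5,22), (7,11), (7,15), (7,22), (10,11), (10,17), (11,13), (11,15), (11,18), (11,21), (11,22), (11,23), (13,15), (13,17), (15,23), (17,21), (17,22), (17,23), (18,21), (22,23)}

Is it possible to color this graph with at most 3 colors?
Yes, G is 3-colorable

A valid 3-coloring: color 1: [4, 11, 17]; color 2: [10, 15, 21, 22]; color 3: [5, 7, 13, 18, 23].
(χ(G) = 3 ≤ 3.)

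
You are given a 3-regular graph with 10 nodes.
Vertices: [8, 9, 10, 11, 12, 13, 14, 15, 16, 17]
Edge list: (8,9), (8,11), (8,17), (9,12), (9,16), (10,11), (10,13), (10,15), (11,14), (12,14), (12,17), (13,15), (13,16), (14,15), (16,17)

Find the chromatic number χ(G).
χ(G) = 3

Clique number ω(G) = 3 (lower bound: χ ≥ ω).
The clique on [10, 13, 15] has size 3, forcing χ ≥ 3, and the coloring below uses 3 colors, so χ(G) = 3.
A valid 3-coloring: color 1: [9, 11, 15, 17]; color 2: [8, 13, 14]; color 3: [10, 12, 16].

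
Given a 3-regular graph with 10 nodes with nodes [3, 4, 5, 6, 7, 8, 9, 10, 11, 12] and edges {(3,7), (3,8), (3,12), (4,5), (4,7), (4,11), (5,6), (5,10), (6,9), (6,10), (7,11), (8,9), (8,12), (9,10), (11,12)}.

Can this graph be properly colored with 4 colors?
A valid 4-coloring: color 1: [5, 7, 8]; color 2: [4, 10, 12]; color 3: [3, 6, 11]; color 4: [9].
(χ(G) = 3 ≤ 4.)

Yes, G is 4-colorable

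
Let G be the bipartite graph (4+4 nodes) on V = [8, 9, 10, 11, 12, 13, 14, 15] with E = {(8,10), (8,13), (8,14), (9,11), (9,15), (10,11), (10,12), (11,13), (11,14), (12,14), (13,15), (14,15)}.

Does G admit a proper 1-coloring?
No, G is not 1-colorable

Edge (8,10) forces its endpoints to differ, so 1 color is not enough.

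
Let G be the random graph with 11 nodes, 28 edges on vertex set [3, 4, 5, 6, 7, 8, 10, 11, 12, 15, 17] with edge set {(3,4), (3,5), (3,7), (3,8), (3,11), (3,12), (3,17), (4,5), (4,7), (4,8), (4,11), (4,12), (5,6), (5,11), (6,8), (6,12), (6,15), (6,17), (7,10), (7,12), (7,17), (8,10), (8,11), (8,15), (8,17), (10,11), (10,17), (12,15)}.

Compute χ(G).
χ(G) = 4

Clique number ω(G) = 4 (lower bound: χ ≥ ω).
The clique on [3, 4, 8, 11] has size 4, forcing χ ≥ 4, and the coloring below uses 4 colors, so χ(G) = 4.
A valid 4-coloring: color 1: [5, 7, 8]; color 2: [3, 6, 10]; color 3: [4, 15, 17]; color 4: [11, 12].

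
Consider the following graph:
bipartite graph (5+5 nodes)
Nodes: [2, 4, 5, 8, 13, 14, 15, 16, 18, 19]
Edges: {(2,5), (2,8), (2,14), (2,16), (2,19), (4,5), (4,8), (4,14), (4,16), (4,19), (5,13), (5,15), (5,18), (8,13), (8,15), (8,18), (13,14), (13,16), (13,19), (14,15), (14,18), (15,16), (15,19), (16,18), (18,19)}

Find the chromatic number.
χ(G) = 2

Clique number ω(G) = 2 (lower bound: χ ≥ ω).
The graph is bipartite (no odd cycle), so 2 colors suffice: χ(G) = 2.
A valid 2-coloring: color 1: [5, 8, 14, 16, 19]; color 2: [2, 4, 13, 15, 18].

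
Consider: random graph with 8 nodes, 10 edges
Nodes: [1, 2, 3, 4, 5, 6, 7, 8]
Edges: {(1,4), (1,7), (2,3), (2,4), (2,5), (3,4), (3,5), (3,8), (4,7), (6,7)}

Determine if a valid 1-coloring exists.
The clique on vertices [1, 4, 7] has size 3 > 1, so it alone needs 3 colors.

No, G is not 1-colorable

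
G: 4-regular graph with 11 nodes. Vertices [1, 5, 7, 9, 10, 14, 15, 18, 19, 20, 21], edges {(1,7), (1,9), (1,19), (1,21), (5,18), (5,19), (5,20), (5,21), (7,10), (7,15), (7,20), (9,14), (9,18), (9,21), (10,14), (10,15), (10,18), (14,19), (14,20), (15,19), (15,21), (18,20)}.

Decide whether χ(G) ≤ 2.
No, G is not 2-colorable

The clique on vertices [1, 9, 21] has size 3 > 2, so it alone needs 3 colors.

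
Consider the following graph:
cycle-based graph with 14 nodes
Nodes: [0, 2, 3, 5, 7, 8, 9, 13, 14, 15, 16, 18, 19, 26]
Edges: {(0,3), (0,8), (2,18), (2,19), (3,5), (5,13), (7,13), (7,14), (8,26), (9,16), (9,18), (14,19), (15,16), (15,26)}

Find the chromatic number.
Clique number ω(G) = 2 (lower bound: χ ≥ ω).
The graph is bipartite (no odd cycle), so 2 colors suffice: χ(G) = 2.
A valid 2-coloring: color 1: [2, 3, 8, 9, 13, 14, 15]; color 2: [0, 5, 7, 16, 18, 19, 26].

χ(G) = 2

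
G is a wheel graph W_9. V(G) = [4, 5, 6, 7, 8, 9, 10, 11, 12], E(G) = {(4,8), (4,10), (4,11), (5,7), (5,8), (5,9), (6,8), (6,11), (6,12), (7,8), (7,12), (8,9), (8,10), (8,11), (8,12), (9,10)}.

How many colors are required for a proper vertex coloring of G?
Clique number ω(G) = 3 (lower bound: χ ≥ ω).
The clique on [4, 8, 10] has size 3, forcing χ ≥ 3, and the coloring below uses 3 colors, so χ(G) = 3.
A valid 3-coloring: color 1: [8]; color 2: [4, 6, 7, 9]; color 3: [5, 10, 11, 12].

χ(G) = 3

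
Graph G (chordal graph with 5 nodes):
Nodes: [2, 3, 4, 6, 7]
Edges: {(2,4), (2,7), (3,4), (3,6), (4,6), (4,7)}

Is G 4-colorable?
Yes, G is 4-colorable

A valid 4-coloring: color 1: [4]; color 2: [6, 7]; color 3: [2, 3].
(χ(G) = 3 ≤ 4.)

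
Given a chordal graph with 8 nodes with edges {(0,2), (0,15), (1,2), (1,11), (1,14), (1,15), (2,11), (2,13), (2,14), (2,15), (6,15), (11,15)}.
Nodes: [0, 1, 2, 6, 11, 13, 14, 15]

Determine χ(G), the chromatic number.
Clique number ω(G) = 4 (lower bound: χ ≥ ω).
The clique on [1, 2, 11, 15] has size 4, forcing χ ≥ 4, and the coloring below uses 4 colors, so χ(G) = 4.
A valid 4-coloring: color 1: [2, 6]; color 2: [13, 14, 15]; color 3: [0, 1]; color 4: [11].

χ(G) = 4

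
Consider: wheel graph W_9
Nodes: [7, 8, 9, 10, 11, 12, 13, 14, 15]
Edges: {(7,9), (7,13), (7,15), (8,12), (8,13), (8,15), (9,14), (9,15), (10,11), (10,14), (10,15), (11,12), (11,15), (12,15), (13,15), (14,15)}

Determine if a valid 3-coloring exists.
A valid 3-coloring: color 1: [15]; color 2: [7, 8, 11, 14]; color 3: [9, 10, 12, 13].
(χ(G) = 3 ≤ 3.)

Yes, G is 3-colorable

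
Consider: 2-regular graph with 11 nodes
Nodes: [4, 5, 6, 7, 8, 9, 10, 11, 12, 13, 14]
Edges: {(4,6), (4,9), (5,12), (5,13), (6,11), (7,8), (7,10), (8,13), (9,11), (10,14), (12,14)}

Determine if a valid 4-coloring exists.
A valid 4-coloring: color 1: [6, 7, 9, 12, 13]; color 2: [4, 5, 8, 10, 11]; color 3: [14].
(χ(G) = 3 ≤ 4.)

Yes, G is 4-colorable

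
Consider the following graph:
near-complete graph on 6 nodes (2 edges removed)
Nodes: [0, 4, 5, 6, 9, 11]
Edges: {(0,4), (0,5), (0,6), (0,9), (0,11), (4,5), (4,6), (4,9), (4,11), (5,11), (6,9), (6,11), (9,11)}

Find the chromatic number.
χ(G) = 5

Clique number ω(G) = 5 (lower bound: χ ≥ ω).
The clique on [0, 4, 6, 9, 11] has size 5, forcing χ ≥ 5, and the coloring below uses 5 colors, so χ(G) = 5.
A valid 5-coloring: color 1: [4]; color 2: [11]; color 3: [0]; color 4: [5, 9]; color 5: [6].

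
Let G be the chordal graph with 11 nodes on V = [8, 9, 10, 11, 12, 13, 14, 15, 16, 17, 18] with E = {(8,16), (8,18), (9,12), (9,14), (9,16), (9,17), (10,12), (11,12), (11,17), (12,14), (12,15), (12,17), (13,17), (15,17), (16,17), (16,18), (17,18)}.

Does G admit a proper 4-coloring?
A valid 4-coloring: color 1: [8, 10, 14, 17]; color 2: [12, 13, 16]; color 3: [9, 11, 15, 18].
(χ(G) = 3 ≤ 4.)

Yes, G is 4-colorable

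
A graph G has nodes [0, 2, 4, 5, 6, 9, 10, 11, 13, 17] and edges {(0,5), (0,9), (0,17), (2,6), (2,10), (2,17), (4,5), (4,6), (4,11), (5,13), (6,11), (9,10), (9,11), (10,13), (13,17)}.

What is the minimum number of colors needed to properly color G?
Clique number ω(G) = 3 (lower bound: χ ≥ ω).
The clique on [4, 6, 11] has size 3, forcing χ ≥ 3, and the coloring below uses 3 colors, so χ(G) = 3.
A valid 3-coloring: color 1: [5, 10, 11, 17]; color 2: [0, 2, 4, 13]; color 3: [6, 9].

χ(G) = 3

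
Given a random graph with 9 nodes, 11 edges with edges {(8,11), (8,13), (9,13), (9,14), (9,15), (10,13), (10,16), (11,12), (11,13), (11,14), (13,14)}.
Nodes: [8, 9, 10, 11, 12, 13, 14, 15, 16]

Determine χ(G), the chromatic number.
χ(G) = 3

Clique number ω(G) = 3 (lower bound: χ ≥ ω).
The clique on [9, 13, 14] has size 3, forcing χ ≥ 3, and the coloring below uses 3 colors, so χ(G) = 3.
A valid 3-coloring: color 1: [12, 13, 15, 16]; color 2: [9, 10, 11]; color 3: [8, 14].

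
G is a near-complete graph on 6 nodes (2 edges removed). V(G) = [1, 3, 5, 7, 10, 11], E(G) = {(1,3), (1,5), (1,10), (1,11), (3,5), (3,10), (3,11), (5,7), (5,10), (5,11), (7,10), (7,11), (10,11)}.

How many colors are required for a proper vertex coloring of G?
Clique number ω(G) = 5 (lower bound: χ ≥ ω).
The clique on [1, 3, 5, 10, 11] has size 5, forcing χ ≥ 5, and the coloring below uses 5 colors, so χ(G) = 5.
A valid 5-coloring: color 1: [11]; color 2: [10]; color 3: [5]; color 4: [3, 7]; color 5: [1].

χ(G) = 5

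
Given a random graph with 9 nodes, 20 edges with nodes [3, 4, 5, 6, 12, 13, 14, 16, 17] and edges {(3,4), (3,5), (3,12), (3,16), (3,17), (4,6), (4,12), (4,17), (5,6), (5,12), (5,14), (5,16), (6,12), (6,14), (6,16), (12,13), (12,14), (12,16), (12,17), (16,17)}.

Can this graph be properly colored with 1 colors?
The clique on vertices [3, 12, 16, 17] has size 4 > 1, so it alone needs 4 colors.

No, G is not 1-colorable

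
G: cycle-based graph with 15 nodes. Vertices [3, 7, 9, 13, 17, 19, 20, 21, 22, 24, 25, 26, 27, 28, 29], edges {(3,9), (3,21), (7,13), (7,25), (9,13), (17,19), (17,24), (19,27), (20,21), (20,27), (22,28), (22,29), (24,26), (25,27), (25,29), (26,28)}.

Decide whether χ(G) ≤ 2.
Odd cycle [25, 29, 22, 28, 26, 24, 17, 19, 27] needs 3 colors (χ ≥ 3).
Hence χ(G) ≥ 3 > 2, so no proper 2-coloring exists.

No, G is not 2-colorable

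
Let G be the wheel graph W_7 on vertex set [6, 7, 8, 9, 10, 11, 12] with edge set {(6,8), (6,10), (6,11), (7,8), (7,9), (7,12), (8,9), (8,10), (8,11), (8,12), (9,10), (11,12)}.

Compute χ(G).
χ(G) = 3

Clique number ω(G) = 3 (lower bound: χ ≥ ω).
The clique on [8, 9, 10] has size 3, forcing χ ≥ 3, and the coloring below uses 3 colors, so χ(G) = 3.
A valid 3-coloring: color 1: [8]; color 2: [7, 10, 11]; color 3: [6, 9, 12].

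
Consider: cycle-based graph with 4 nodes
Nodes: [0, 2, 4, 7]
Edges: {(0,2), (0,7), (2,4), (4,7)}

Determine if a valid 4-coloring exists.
A valid 4-coloring: color 1: [2, 7]; color 2: [0, 4].
(χ(G) = 2 ≤ 4.)

Yes, G is 4-colorable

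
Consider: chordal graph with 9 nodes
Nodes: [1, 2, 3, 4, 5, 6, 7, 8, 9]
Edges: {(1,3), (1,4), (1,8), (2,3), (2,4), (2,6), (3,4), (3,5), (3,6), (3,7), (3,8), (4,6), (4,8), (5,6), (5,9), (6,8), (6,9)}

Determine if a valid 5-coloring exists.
A valid 5-coloring: color 1: [3, 9]; color 2: [1, 6, 7]; color 3: [4, 5]; color 4: [2, 8].
(χ(G) = 4 ≤ 5.)

Yes, G is 5-colorable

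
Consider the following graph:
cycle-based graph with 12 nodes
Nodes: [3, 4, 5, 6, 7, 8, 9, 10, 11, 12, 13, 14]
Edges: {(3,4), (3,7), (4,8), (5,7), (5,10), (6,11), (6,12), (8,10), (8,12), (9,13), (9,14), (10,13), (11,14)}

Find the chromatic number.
Clique number ω(G) = 2 (lower bound: χ ≥ ω).
The graph is bipartite (no odd cycle), so 2 colors suffice: χ(G) = 2.
A valid 2-coloring: color 1: [3, 5, 6, 8, 13, 14]; color 2: [4, 7, 9, 10, 11, 12].

χ(G) = 2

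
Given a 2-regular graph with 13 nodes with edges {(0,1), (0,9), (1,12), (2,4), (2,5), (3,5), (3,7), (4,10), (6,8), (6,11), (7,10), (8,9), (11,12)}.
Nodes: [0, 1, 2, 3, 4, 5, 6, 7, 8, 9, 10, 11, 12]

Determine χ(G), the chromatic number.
χ(G) = 3

Clique number ω(G) = 2 (lower bound: χ ≥ ω).
Odd cycle [0, 1, 12, 11, 6, 8, 9] needs 3 colors (χ ≥ 3).
The coloring below uses 3 colors, so χ(G) = 3.
A valid 3-coloring: color 1: [0, 4, 5, 7, 8, 12]; color 2: [1, 2, 3, 9, 10, 11]; color 3: [6].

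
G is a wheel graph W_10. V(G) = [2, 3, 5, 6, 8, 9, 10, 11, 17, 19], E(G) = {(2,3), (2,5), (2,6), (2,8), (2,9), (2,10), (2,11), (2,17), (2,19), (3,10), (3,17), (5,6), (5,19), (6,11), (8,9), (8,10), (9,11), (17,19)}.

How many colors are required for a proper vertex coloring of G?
χ(G) = 4

Clique number ω(G) = 3 (lower bound: χ ≥ ω).
Odd cycle [17, 3, 10, 8, 9, 11, 6, 5, 19] needs 3 colors (χ ≥ 3).
Vertex 2 is adjacent to every vertex of [3, 5, 6, 8, 9, 10, 11, 17, 19], which already need 3 colors among themselves, so 2 needs a new color (χ ≥ 4).
The coloring below uses 4 colors, so χ(G) = 4.
A valid 4-coloring: color 1: [2]; color 2: [5, 9, 10, 17]; color 3: [3, 8, 11, 19]; color 4: [6].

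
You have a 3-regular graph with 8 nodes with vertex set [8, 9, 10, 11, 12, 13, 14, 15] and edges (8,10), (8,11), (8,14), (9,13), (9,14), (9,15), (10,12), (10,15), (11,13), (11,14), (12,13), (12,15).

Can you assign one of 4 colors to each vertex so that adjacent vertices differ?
Yes, G is 4-colorable

A valid 4-coloring: color 1: [8, 9, 12]; color 2: [10, 11]; color 3: [13, 14, 15].
(χ(G) = 3 ≤ 4.)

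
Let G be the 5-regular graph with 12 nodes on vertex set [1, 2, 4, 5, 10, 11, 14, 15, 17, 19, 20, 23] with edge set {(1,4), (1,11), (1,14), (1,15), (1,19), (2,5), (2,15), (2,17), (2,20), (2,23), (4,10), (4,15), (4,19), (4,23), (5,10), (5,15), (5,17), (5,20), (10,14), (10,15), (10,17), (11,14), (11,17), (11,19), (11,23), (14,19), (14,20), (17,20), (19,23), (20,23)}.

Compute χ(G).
χ(G) = 4

Clique number ω(G) = 4 (lower bound: χ ≥ ω).
The clique on [1, 11, 14, 19] has size 4, forcing χ ≥ 4, and the coloring below uses 4 colors, so χ(G) = 4.
A valid 4-coloring: color 1: [1, 10, 20]; color 2: [14, 15, 17, 23]; color 3: [2, 4, 11]; color 4: [5, 19].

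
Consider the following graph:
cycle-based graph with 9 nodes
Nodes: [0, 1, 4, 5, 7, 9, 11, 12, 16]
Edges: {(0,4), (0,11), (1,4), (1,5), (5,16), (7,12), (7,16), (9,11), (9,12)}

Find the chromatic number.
Clique number ω(G) = 2 (lower bound: χ ≥ ω).
Odd cycle [9, 12, 7, 16, 5, 1, 4, 0, 11] needs 3 colors (χ ≥ 3).
The coloring below uses 3 colors, so χ(G) = 3.
A valid 3-coloring: color 1: [0, 5, 7, 9]; color 2: [1, 11, 12, 16]; color 3: [4].

χ(G) = 3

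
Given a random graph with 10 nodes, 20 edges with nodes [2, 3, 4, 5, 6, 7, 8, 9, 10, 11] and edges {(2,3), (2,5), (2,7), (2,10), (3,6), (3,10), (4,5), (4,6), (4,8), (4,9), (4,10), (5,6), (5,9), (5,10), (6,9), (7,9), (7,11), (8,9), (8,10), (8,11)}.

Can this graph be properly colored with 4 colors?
Yes, G is 4-colorable

A valid 4-coloring: color 1: [3, 5, 7, 8]; color 2: [9, 10, 11]; color 3: [2, 4]; color 4: [6].
(χ(G) = 4 ≤ 4.)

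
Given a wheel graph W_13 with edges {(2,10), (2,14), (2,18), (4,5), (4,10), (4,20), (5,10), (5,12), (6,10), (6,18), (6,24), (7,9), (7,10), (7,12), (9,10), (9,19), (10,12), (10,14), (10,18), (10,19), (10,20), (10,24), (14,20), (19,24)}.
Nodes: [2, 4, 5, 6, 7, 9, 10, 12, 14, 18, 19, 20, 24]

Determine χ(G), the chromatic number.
χ(G) = 3

Clique number ω(G) = 3 (lower bound: χ ≥ ω).
The clique on [2, 10, 18] has size 3, forcing χ ≥ 3, and the coloring below uses 3 colors, so χ(G) = 3.
A valid 3-coloring: color 1: [10]; color 2: [2, 5, 6, 7, 19, 20]; color 3: [4, 9, 12, 14, 18, 24].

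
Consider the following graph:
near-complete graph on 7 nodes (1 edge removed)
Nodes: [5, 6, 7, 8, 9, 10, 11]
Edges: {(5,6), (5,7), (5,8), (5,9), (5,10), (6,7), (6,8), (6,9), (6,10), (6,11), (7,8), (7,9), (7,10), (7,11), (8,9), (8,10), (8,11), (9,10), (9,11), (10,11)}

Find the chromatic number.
Clique number ω(G) = 6 (lower bound: χ ≥ ω).
The clique on [6, 7, 8, 9, 10, 11] has size 6, forcing χ ≥ 6, and the coloring below uses 6 colors, so χ(G) = 6.
A valid 6-coloring: color 1: [10]; color 2: [6]; color 3: [9]; color 4: [8]; color 5: [7]; color 6: [5, 11].

χ(G) = 6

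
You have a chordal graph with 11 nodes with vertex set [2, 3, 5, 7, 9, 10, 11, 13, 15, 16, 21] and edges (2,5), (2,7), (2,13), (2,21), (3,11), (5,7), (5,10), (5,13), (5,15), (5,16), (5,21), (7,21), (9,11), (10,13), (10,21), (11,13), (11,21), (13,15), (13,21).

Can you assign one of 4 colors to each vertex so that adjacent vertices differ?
Yes, G is 4-colorable

A valid 4-coloring: color 1: [5, 11]; color 2: [3, 7, 9, 13, 16]; color 3: [15, 21]; color 4: [2, 10].
(χ(G) = 4 ≤ 4.)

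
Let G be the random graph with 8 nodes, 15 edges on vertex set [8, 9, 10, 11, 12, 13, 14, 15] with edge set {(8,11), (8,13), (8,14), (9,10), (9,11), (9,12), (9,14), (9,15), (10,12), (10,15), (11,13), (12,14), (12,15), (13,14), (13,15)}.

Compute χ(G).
Clique number ω(G) = 4 (lower bound: χ ≥ ω).
The clique on [9, 10, 12, 15] has size 4, forcing χ ≥ 4, and the coloring below uses 4 colors, so χ(G) = 4.
A valid 4-coloring: color 1: [9, 13]; color 2: [11, 14, 15]; color 3: [8, 12]; color 4: [10].

χ(G) = 4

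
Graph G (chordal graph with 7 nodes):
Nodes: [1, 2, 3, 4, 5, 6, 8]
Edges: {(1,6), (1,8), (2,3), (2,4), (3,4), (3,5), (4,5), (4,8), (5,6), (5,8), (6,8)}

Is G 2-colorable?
No, G is not 2-colorable

The clique on vertices [1, 6, 8] has size 3 > 2, so it alone needs 3 colors.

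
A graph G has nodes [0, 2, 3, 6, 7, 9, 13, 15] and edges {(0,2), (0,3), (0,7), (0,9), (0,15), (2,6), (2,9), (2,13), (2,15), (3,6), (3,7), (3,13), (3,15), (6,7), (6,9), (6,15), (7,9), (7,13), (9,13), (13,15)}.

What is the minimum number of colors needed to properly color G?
Clique number ω(G) = 3 (lower bound: χ ≥ ω).
Odd cycle [2, 15, 3, 7, 9] needs 3 colors (χ ≥ 3).
Vertex 0 is adjacent to every vertex of [2, 3, 7, 9, 15], which already need 3 colors among themselves, so 0 needs a new color (χ ≥ 4).
The coloring below uses 4 colors, so χ(G) = 4.
A valid 4-coloring: color 1: [2, 7]; color 2: [9, 15]; color 3: [0, 6, 13]; color 4: [3].

χ(G) = 4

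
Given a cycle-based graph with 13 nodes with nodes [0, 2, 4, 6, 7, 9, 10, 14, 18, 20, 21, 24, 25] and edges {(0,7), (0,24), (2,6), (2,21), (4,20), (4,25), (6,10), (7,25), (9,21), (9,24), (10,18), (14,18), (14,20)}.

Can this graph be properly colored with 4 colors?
Yes, G is 4-colorable

A valid 4-coloring: color 1: [0, 2, 9, 18, 20, 25]; color 2: [4, 7, 10, 14, 21, 24]; color 3: [6].
(χ(G) = 3 ≤ 4.)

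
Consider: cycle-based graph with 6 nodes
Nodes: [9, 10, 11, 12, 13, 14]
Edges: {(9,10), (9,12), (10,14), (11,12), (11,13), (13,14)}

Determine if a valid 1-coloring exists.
Edge (9,10) forces its endpoints to differ, so 1 color is not enough.

No, G is not 1-colorable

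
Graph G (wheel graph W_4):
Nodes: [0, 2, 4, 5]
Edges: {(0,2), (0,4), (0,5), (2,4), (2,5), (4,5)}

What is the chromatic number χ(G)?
χ(G) = 4

Clique number ω(G) = 4 (lower bound: χ ≥ ω).
The clique on [0, 2, 4, 5] has size 4, forcing χ ≥ 4, and the coloring below uses 4 colors, so χ(G) = 4.
A valid 4-coloring: color 1: [5]; color 2: [4]; color 3: [2]; color 4: [0].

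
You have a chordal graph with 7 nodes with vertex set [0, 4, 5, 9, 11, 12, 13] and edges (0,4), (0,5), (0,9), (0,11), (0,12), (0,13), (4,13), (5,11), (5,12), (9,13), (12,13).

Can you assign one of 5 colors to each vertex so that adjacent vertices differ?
Yes, G is 5-colorable

A valid 5-coloring: color 1: [0]; color 2: [5, 13]; color 3: [4, 9, 11, 12].
(χ(G) = 3 ≤ 5.)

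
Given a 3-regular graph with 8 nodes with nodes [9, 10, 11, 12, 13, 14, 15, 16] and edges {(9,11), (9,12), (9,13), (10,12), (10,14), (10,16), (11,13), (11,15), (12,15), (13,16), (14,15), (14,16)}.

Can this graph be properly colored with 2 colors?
The clique on vertices [9, 11, 13] has size 3 > 2, so it alone needs 3 colors.

No, G is not 2-colorable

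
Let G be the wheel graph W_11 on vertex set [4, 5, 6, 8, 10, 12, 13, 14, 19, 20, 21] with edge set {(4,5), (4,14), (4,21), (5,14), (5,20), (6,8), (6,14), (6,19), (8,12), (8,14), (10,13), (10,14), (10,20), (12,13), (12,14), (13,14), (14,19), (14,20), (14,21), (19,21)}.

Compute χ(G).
χ(G) = 3

Clique number ω(G) = 3 (lower bound: χ ≥ ω).
The clique on [4, 14, 21] has size 3, forcing χ ≥ 3, and the coloring below uses 3 colors, so χ(G) = 3.
A valid 3-coloring: color 1: [14]; color 2: [5, 6, 10, 12, 21]; color 3: [4, 8, 13, 19, 20].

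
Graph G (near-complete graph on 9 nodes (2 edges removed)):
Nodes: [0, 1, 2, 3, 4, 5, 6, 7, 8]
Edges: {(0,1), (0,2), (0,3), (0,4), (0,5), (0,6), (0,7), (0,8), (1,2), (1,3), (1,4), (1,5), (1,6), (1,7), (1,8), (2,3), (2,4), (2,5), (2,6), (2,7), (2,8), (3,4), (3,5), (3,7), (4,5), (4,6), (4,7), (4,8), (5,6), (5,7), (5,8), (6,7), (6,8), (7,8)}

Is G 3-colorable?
No, G is not 3-colorable

The clique on vertices [0, 1, 2, 4, 5, 6, 7, 8] has size 8 > 3, so it alone needs 8 colors.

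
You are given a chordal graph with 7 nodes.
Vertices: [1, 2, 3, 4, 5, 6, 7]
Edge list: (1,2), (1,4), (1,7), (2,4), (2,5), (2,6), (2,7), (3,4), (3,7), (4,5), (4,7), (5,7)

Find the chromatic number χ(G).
χ(G) = 4

Clique number ω(G) = 4 (lower bound: χ ≥ ω).
The clique on [1, 2, 4, 7] has size 4, forcing χ ≥ 4, and the coloring below uses 4 colors, so χ(G) = 4.
A valid 4-coloring: color 1: [6, 7]; color 2: [4]; color 3: [2, 3]; color 4: [1, 5].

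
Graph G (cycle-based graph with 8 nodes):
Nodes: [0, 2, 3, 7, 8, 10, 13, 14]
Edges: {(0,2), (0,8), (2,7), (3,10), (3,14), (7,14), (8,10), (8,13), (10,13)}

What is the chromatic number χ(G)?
Clique number ω(G) = 3 (lower bound: χ ≥ ω).
The clique on [8, 10, 13] has size 3, forcing χ ≥ 3, and the coloring below uses 3 colors, so χ(G) = 3.
A valid 3-coloring: color 1: [0, 7, 10]; color 2: [2, 8, 14]; color 3: [3, 13].

χ(G) = 3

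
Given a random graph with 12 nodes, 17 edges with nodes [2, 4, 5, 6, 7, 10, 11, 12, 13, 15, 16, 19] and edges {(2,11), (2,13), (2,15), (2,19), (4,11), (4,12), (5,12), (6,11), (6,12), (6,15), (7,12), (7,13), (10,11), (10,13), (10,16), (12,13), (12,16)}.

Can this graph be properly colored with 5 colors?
A valid 5-coloring: color 1: [2, 10, 12]; color 2: [5, 11, 13, 15, 16, 19]; color 3: [4, 6, 7].
(χ(G) = 3 ≤ 5.)

Yes, G is 5-colorable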